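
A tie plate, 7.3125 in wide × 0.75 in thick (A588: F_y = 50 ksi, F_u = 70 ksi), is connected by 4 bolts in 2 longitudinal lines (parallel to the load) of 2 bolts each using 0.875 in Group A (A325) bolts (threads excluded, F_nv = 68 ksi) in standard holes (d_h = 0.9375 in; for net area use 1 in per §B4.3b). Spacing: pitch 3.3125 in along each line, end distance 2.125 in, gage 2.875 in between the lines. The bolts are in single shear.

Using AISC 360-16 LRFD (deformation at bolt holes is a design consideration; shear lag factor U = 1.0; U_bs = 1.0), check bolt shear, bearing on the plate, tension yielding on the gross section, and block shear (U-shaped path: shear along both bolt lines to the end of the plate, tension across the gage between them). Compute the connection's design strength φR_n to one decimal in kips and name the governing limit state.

Bolt shear: A_b = π(0.875)²/4 = 0.60132 in². φR_n = 0.75 × 68 × 0.60132 × 4 × 1 = 122.7 kips.
Bearing (0.75 in plate, F_u = 70 ksi): end bolts L_c = 2.125 − 0.9375/2 = 1.65625, R_n = min(1.2×1.65625×0.75×70, 2.4×0.875×0.75×70) = 104.34 kips/bolt; interior L_c = 3.3125 − 0.9375 = 2.375, R_n = 110.25 kips/bolt. φR_n = 0.75 × (2×104.34 + 2×110.25) = 321.9 kips.
Tension yield (gross): A_g = 7.3125×0.75 = 5.4844 in². φR_n = 0.90 × 50 × 5.4844 = 246.8 kips.
Block shear: shear path 2×[2.125+1×3.3125] = 2×5.4375 in, A_gv = 8.1563, A_nv = 2×(5.4375 − 1.5×1)×0.75 = 5.9063 in²; tension across gage: (2.875 − 1×1)×0.75 = 1.4063 in². R_n = min(0.6×70×5.9063, 0.6×50×8.1563) + 1.0×70×1.4063 = min(248.06, 244.69) + 98.441 = 343.13 kips. φR_n = 0.75 × 343.13 = 257.3 kips.
Governing: min(122.7, 321.9, 246.8, 257.3) = 122.7 kips → bolt shear.

122.7 kips (bolt shear governs)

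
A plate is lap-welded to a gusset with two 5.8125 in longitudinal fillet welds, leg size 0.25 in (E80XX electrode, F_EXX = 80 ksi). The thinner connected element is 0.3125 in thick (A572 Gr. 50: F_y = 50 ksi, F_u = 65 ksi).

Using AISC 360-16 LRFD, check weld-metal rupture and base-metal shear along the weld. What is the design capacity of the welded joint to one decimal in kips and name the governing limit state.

Weld metal: throat = 0.707×0.25 = 0.17675 in, L = 2×5.8125 = 11.625 in. φR_n = 0.75 × 0.6 × 80 × 0.17675 × 11.625 = 74.0 kips.
Base metal shear (0.3125 in plate): yield φR_n = 1.0×0.6×50×0.3125×11.625 = 109.0 kips; rupture φR_n = 0.75×0.6×65×0.3125×11.625 = 106.3 kips; take 106.3 kips (rupture).
Governing: min(74.0, 106.3) = 74.0 kips → weld metal.

74.0 kips (weld metal governs)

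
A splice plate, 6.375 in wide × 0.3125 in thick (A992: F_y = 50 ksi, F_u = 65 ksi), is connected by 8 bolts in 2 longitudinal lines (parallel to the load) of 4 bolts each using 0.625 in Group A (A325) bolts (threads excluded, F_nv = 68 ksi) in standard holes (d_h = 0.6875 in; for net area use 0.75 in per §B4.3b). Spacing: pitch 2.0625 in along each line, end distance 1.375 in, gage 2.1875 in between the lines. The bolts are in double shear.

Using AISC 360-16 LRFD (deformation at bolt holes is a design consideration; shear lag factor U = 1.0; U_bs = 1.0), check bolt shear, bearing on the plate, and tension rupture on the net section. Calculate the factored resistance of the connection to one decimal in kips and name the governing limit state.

74.3 kips (net-section rupture governs)

Bolt shear: A_b = π(0.625)²/4 = 0.3068 in². φR_n = 0.75 × 68 × 0.3068 × 8 × 2 = 250.3 kips.
Bearing (0.3125 in plate, F_u = 65 ksi): end bolts L_c = 1.375 − 0.6875/2 = 1.03125, R_n = min(1.2×1.03125×0.3125×65, 2.4×0.625×0.3125×65) = 25.137 kips/bolt; interior L_c = 2.0625 − 0.6875 = 1.375, R_n = 30.469 kips/bolt. φR_n = 0.75 × (2×25.137 + 6×30.469) = 174.8 kips.
Tension rupture (net): A_n = (6.375 − 2×0.75)×0.3125 = 1.5234 in² (U = 1.0, A_e = A_n). φR_n = 0.75 × 65 × 1.5234 = 74.3 kips.
Governing: min(250.3, 174.8, 74.3) = 74.3 kips → net-section rupture.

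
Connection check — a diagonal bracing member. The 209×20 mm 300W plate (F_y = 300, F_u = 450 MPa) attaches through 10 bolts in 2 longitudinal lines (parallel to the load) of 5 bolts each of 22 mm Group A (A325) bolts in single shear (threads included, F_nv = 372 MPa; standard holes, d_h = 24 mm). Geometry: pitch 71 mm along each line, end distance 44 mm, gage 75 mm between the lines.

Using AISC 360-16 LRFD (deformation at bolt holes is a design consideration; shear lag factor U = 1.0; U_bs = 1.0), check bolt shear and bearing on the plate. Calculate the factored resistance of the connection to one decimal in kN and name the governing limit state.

1060.6 kN (bolt shear governs)

Bolt shear: A_b = π(22)²/4 = 380.13 mm². φR_n = 0.75 × 372 × 380.13 × 10 × 1 = 1060.6 kN.
Bearing (20 mm plate, F_u = 450 MPa): end bolts L_c = 44 − 24/2 = 32, R_n = min(1.2×32×20×450, 2.4×22×20×450) = 345.6 kN/bolt; interior L_c = 71 − 24 = 47, R_n = 475.2 kN/bolt. φR_n = 0.75 × (2×345.6 + 8×475.2) = 3369.6 kN.
Governing: min(1060.6, 3369.6) = 1060.6 kN → bolt shear.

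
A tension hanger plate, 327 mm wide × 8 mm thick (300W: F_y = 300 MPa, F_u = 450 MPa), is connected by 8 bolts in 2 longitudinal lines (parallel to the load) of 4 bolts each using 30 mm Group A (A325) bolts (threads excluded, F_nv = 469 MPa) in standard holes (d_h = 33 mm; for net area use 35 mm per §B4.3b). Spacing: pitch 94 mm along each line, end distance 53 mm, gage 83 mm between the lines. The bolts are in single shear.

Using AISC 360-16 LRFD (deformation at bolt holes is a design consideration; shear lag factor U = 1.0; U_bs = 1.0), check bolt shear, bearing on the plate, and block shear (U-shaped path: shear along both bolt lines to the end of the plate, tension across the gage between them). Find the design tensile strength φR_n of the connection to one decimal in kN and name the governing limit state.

Bolt shear: A_b = π(30)²/4 = 706.86 mm². φR_n = 0.75 × 469 × 706.86 × 8 × 1 = 1989.1 kN.
Bearing (8 mm plate, F_u = 450 MPa): end bolts L_c = 53 − 33/2 = 36.5, R_n = min(1.2×36.5×8×450, 2.4×30×8×450) = 157.68 kN/bolt; interior L_c = 94 − 33 = 61, R_n = 259.2 kN/bolt. φR_n = 0.75 × (2×157.68 + 6×259.2) = 1402.9 kN.
Block shear: shear path 2×[53+3×94] = 2×335 mm, A_gv = 5360, A_nv = 2×(335 − 3.5×35)×8 = 3400 mm²; tension across gage: (83 − 1×35)×8 = 384 mm². R_n = min(0.6×450×3400, 0.6×300×5360) + 1.0×450×384 = min(918, 964.8) + 172.8 = 1090.8 kN. φR_n = 0.75 × 1090.8 = 818.1 kN.
Governing: min(1989.1, 1402.9, 818.1) = 818.1 kN → block shear.

818.1 kN (block shear governs)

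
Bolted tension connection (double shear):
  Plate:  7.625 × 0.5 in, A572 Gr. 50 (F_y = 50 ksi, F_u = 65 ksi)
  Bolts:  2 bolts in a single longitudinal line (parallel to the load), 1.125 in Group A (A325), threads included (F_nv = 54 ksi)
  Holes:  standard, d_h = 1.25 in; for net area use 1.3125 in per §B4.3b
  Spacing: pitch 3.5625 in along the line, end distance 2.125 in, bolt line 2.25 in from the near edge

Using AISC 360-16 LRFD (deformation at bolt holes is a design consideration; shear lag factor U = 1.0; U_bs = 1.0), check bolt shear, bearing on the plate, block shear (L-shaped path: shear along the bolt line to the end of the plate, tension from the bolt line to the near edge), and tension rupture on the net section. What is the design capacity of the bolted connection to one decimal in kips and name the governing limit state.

Bolt shear: A_b = π(1.125)²/4 = 0.99402 in². φR_n = 0.75 × 54 × 0.99402 × 2 × 2 = 161.0 kips.
Bearing (0.5 in plate, F_u = 65 ksi): end bolts L_c = 2.125 − 1.25/2 = 1.5, R_n = min(1.2×1.5×0.5×65, 2.4×1.125×0.5×65) = 58.5 kips/bolt; interior L_c = 3.5625 − 1.25 = 2.3125, R_n = 87.75 kips/bolt. φR_n = 0.75 × (1×58.5 + 1×87.75) = 109.7 kips.
Block shear: shear path 1×[2.125+1×3.5625] = 1×5.6875 in, A_gv = 2.8438, A_nv = 1×(5.6875 − 1.5×1.3125)×0.5 = 1.8594 in²; tension to near edge: (2.25 − 0.5×1.3125)×0.5 = 0.79688 in². R_n = min(0.6×65×1.8594, 0.6×50×2.8438) + 1.0×65×0.79688 = min(72.517, 85.314) + 51.797 = 124.31 kips. φR_n = 0.75 × 124.31 = 93.2 kips.
Tension rupture (net): A_n = (7.625 − 1×1.3125)×0.5 = 3.1563 in² (U = 1.0, A_e = A_n). φR_n = 0.75 × 65 × 3.1563 = 153.9 kips.
Governing: min(161.0, 109.7, 93.2, 153.9) = 93.2 kips → block shear.

93.2 kips (block shear governs)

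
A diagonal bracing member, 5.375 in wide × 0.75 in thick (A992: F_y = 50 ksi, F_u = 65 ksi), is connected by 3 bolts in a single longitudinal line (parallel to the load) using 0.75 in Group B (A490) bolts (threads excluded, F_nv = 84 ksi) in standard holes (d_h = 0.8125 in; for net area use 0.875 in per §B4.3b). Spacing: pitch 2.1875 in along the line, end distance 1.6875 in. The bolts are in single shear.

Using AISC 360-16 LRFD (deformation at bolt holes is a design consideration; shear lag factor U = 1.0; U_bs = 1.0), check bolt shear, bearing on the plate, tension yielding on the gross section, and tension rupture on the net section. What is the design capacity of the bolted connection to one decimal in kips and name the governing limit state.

Bolt shear: A_b = π(0.75)²/4 = 0.44179 in². φR_n = 0.75 × 84 × 0.44179 × 3 × 1 = 83.5 kips.
Bearing (0.75 in plate, F_u = 65 ksi): end bolts L_c = 1.6875 − 0.8125/2 = 1.28125, R_n = min(1.2×1.28125×0.75×65, 2.4×0.75×0.75×65) = 74.953 kips/bolt; interior L_c = 2.1875 − 0.8125 = 1.375, R_n = 80.438 kips/bolt. φR_n = 0.75 × (1×74.953 + 2×80.438) = 176.9 kips.
Tension yield (gross): A_g = 5.375×0.75 = 4.0313 in². φR_n = 0.90 × 50 × 4.0313 = 181.4 kips.
Tension rupture (net): A_n = (5.375 − 1×0.875)×0.75 = 3.375 in² (U = 1.0, A_e = A_n). φR_n = 0.75 × 65 × 3.375 = 164.5 kips.
Governing: min(83.5, 176.9, 181.4, 164.5) = 83.5 kips → bolt shear.

83.5 kips (bolt shear governs)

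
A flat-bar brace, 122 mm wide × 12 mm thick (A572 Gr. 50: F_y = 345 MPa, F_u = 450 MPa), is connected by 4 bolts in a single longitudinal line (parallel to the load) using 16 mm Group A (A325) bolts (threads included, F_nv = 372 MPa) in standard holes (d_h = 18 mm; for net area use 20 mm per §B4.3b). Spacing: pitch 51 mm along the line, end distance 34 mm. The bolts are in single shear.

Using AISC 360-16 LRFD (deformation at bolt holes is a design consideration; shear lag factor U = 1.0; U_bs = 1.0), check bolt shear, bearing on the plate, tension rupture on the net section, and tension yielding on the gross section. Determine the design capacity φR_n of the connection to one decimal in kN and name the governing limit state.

224.4 kN (bolt shear governs)

Bolt shear: A_b = π(16)²/4 = 201.06 mm². φR_n = 0.75 × 372 × 201.06 × 4 × 1 = 224.4 kN.
Bearing (12 mm plate, F_u = 450 MPa): end bolts L_c = 34 − 18/2 = 25, R_n = min(1.2×25×12×450, 2.4×16×12×450) = 162 kN/bolt; interior L_c = 51 − 18 = 33, R_n = 207.36 kN/bolt. φR_n = 0.75 × (1×162 + 3×207.36) = 588.1 kN.
Tension rupture (net): A_n = (122 − 1×20)×12 = 1224 mm² (U = 1.0, A_e = A_n). φR_n = 0.75 × 450 × 1224 = 413.1 kN.
Tension yield (gross): A_g = 122×12 = 1464 mm². φR_n = 0.90 × 345 × 1464 = 454.6 kN.
Governing: min(224.4, 588.1, 413.1, 454.6) = 224.4 kN → bolt shear.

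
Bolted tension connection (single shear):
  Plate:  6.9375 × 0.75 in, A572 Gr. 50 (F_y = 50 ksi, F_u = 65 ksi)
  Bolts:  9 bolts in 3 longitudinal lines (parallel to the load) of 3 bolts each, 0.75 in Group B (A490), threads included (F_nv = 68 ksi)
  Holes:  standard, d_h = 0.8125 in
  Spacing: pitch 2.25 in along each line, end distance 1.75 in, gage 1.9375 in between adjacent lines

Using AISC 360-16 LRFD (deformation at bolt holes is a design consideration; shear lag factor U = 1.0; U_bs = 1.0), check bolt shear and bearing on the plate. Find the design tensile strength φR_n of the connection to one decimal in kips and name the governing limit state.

Bolt shear: A_b = π(0.75)²/4 = 0.44179 in². φR_n = 0.75 × 68 × 0.44179 × 9 × 1 = 202.8 kips.
Bearing (0.75 in plate, F_u = 65 ksi): end bolts L_c = 1.75 − 0.8125/2 = 1.34375, R_n = min(1.2×1.34375×0.75×65, 2.4×0.75×0.75×65) = 78.609 kips/bolt; interior L_c = 2.25 − 0.8125 = 1.4375, R_n = 84.094 kips/bolt. φR_n = 0.75 × (3×78.609 + 6×84.094) = 555.3 kips.
Governing: min(202.8, 555.3) = 202.8 kips → bolt shear.

202.8 kips (bolt shear governs)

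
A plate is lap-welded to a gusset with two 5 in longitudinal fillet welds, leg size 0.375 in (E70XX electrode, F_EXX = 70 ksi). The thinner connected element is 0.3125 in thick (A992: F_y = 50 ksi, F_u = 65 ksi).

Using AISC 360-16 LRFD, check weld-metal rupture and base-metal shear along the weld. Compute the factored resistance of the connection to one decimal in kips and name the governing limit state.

83.5 kips (weld metal governs)

Weld metal: throat = 0.707×0.375 = 0.26513 in, L = 2×5 = 10 in. φR_n = 0.75 × 0.6 × 70 × 0.26513 × 10 = 83.5 kips.
Base metal shear (0.3125 in plate): yield φR_n = 1.0×0.6×50×0.3125×10 = 93.8 kips; rupture φR_n = 0.75×0.6×65×0.3125×10 = 91.4 kips; take 91.4 kips (rupture).
Governing: min(83.5, 91.4) = 83.5 kips → weld metal.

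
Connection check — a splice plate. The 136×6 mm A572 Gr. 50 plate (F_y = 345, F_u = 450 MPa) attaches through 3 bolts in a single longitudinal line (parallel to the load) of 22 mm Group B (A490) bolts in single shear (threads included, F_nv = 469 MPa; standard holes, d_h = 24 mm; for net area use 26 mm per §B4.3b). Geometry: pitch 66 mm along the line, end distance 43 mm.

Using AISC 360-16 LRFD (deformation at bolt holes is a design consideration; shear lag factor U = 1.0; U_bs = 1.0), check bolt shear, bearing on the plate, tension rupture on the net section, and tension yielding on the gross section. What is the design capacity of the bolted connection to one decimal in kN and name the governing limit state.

222.8 kN (net-section rupture governs)

Bolt shear: A_b = π(22)²/4 = 380.13 mm². φR_n = 0.75 × 469 × 380.13 × 3 × 1 = 401.1 kN.
Bearing (6 mm plate, F_u = 450 MPa): end bolts L_c = 43 − 24/2 = 31, R_n = min(1.2×31×6×450, 2.4×22×6×450) = 100.44 kN/bolt; interior L_c = 66 − 24 = 42, R_n = 136.08 kN/bolt. φR_n = 0.75 × (1×100.44 + 2×136.08) = 279.5 kN.
Tension rupture (net): A_n = (136 − 1×26)×6 = 660 mm² (U = 1.0, A_e = A_n). φR_n = 0.75 × 450 × 660 = 222.8 kN.
Tension yield (gross): A_g = 136×6 = 816 mm². φR_n = 0.90 × 345 × 816 = 253.4 kN.
Governing: min(401.1, 279.5, 222.8, 253.4) = 222.8 kN → net-section rupture.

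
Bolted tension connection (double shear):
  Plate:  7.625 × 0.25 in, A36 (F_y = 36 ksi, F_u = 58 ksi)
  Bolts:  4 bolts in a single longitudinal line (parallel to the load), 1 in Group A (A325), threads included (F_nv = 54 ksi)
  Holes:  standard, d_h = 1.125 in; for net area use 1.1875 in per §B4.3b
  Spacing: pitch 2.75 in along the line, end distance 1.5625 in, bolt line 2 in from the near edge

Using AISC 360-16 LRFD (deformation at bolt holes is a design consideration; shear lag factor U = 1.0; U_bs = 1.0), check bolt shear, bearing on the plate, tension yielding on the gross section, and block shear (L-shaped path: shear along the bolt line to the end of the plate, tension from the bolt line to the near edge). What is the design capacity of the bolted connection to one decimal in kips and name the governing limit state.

Bolt shear: A_b = π(1)²/4 = 0.7854 in². φR_n = 0.75 × 54 × 0.7854 × 4 × 2 = 254.5 kips.
Bearing (0.25 in plate, F_u = 58 ksi): end bolts L_c = 1.5625 − 1.125/2 = 1, R_n = min(1.2×1×0.25×58, 2.4×1×0.25×58) = 17.4 kips/bolt; interior L_c = 2.75 − 1.125 = 1.625, R_n = 28.275 kips/bolt. φR_n = 0.75 × (1×17.4 + 3×28.275) = 76.7 kips.
Tension yield (gross): A_g = 7.625×0.25 = 1.9063 in². φR_n = 0.90 × 36 × 1.9063 = 61.8 kips.
Block shear: shear path 1×[1.5625+3×2.75] = 1×9.8125 in, A_gv = 2.4531, A_nv = 1×(9.8125 − 3.5×1.1875)×0.25 = 1.4141 in²; tension to near edge: (2 − 0.5×1.1875)×0.25 = 0.35156 in². R_n = min(0.6×58×1.4141, 0.6×36×2.4531) + 1.0×58×0.35156 = min(49.211, 52.987) + 20.39 = 69.601 kips. φR_n = 0.75 × 69.601 = 52.2 kips.
Governing: min(254.5, 76.7, 61.8, 52.2) = 52.2 kips → block shear.

52.2 kips (block shear governs)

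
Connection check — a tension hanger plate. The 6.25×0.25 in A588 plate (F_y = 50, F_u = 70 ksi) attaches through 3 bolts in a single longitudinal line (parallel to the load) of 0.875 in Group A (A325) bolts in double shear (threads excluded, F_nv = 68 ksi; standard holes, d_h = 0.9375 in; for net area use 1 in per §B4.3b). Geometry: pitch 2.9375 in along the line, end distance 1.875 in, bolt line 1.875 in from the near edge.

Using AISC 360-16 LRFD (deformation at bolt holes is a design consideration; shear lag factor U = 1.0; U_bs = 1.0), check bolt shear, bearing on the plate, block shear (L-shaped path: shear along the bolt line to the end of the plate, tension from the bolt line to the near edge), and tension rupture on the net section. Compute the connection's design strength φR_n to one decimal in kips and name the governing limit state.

Bolt shear: A_b = π(0.875)²/4 = 0.60132 in². φR_n = 0.75 × 68 × 0.60132 × 3 × 2 = 184.0 kips.
Bearing (0.25 in plate, F_u = 70 ksi): end bolts L_c = 1.875 − 0.9375/2 = 1.40625, R_n = min(1.2×1.40625×0.25×70, 2.4×0.875×0.25×70) = 29.531 kips/bolt; interior L_c = 2.9375 − 0.9375 = 2, R_n = 36.75 kips/bolt. φR_n = 0.75 × (1×29.531 + 2×36.75) = 77.3 kips.
Block shear: shear path 1×[1.875+2×2.9375] = 1×7.75 in, A_gv = 1.9375, A_nv = 1×(7.75 − 2.5×1)×0.25 = 1.3125 in²; tension to near edge: (1.875 − 0.5×1)×0.25 = 0.34375 in². R_n = min(0.6×70×1.3125, 0.6×50×1.9375) + 1.0×70×0.34375 = min(55.125, 58.125) + 24.063 = 79.188 kips. φR_n = 0.75 × 79.188 = 59.4 kips.
Tension rupture (net): A_n = (6.25 − 1×1)×0.25 = 1.3125 in² (U = 1.0, A_e = A_n). φR_n = 0.75 × 70 × 1.3125 = 68.9 kips.
Governing: min(184.0, 77.3, 59.4, 68.9) = 59.4 kips → block shear.

59.4 kips (block shear governs)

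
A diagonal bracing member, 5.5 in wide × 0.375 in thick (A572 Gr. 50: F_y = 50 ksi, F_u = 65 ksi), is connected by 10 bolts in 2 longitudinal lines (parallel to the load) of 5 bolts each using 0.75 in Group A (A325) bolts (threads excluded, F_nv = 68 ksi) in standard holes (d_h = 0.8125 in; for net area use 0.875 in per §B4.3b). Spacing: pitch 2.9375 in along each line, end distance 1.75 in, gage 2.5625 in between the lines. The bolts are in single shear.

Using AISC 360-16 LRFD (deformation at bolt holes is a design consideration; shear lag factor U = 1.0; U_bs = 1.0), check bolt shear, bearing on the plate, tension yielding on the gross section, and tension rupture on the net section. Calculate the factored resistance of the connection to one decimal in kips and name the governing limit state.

68.6 kips (net-section rupture governs)

Bolt shear: A_b = π(0.75)²/4 = 0.44179 in². φR_n = 0.75 × 68 × 0.44179 × 10 × 1 = 225.3 kips.
Bearing (0.375 in plate, F_u = 65 ksi): end bolts L_c = 1.75 − 0.8125/2 = 1.34375, R_n = min(1.2×1.34375×0.375×65, 2.4×0.75×0.375×65) = 39.305 kips/bolt; interior L_c = 2.9375 − 0.8125 = 2.125, R_n = 43.875 kips/bolt. φR_n = 0.75 × (2×39.305 + 8×43.875) = 322.2 kips.
Tension yield (gross): A_g = 5.5×0.375 = 2.0625 in². φR_n = 0.90 × 50 × 2.0625 = 92.8 kips.
Tension rupture (net): A_n = (5.5 − 2×0.875)×0.375 = 1.4063 in² (U = 1.0, A_e = A_n). φR_n = 0.75 × 65 × 1.4063 = 68.6 kips.
Governing: min(225.3, 322.2, 92.8, 68.6) = 68.6 kips → net-section rupture.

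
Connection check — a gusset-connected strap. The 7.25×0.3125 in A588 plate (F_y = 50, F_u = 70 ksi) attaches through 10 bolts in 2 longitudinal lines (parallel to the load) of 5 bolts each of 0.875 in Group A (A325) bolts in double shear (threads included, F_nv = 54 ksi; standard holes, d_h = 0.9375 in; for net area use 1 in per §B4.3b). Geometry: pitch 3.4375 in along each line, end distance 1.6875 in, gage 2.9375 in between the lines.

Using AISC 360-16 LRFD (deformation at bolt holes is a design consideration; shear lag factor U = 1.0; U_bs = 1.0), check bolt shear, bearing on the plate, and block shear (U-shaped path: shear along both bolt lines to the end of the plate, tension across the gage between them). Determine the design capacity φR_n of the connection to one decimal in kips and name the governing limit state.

247.1 kips (block shear governs)

Bolt shear: A_b = π(0.875)²/4 = 0.60132 in². φR_n = 0.75 × 54 × 0.60132 × 10 × 2 = 487.1 kips.
Bearing (0.3125 in plate, F_u = 70 ksi): end bolts L_c = 1.6875 − 0.9375/2 = 1.21875, R_n = min(1.2×1.21875×0.3125×70, 2.4×0.875×0.3125×70) = 31.992 kips/bolt; interior L_c = 3.4375 − 0.9375 = 2.5, R_n = 45.938 kips/bolt. φR_n = 0.75 × (2×31.992 + 8×45.938) = 323.6 kips.
Block shear: shear path 2×[1.6875+4×3.4375] = 2×15.4375 in, A_gv = 9.6484, A_nv = 2×(15.4375 − 4.5×1)×0.3125 = 6.8359 in²; tension across gage: (2.9375 − 1×1)×0.3125 = 0.60547 in². R_n = min(0.6×70×6.8359, 0.6×50×9.6484) + 1.0×70×0.60547 = min(287.11, 289.45) + 42.383 = 329.49 kips. φR_n = 0.75 × 329.49 = 247.1 kips.
Governing: min(487.1, 323.6, 247.1) = 247.1 kips → block shear.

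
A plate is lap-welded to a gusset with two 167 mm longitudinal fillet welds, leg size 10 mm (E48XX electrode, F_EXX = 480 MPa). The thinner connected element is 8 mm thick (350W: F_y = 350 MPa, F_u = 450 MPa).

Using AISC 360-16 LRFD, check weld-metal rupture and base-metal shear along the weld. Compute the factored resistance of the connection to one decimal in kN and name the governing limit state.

510.1 kN (weld metal governs)

Weld metal: throat = 0.707×10 = 7.07 mm, L = 2×167 = 334 mm. φR_n = 0.75 × 0.6 × 480 × 7.07 × 334 = 510.1 kN.
Base metal shear (8 mm plate): yield φR_n = 1.0×0.6×350×8×334 = 561.1 kN; rupture φR_n = 0.75×0.6×450×8×334 = 541.1 kN; take 541.1 kN (rupture).
Governing: min(510.1, 541.1) = 510.1 kN → weld metal.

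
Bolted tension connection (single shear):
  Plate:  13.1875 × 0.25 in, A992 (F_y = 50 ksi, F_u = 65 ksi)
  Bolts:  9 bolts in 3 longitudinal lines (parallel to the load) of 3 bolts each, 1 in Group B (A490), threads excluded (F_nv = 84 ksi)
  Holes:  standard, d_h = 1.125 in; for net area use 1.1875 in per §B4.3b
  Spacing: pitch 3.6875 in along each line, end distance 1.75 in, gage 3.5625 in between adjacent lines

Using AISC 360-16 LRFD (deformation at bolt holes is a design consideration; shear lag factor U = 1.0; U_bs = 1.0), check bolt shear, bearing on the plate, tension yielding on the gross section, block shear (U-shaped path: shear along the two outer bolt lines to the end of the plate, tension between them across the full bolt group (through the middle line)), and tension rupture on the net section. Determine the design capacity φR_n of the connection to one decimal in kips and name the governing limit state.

Bolt shear: A_b = π(1)²/4 = 0.7854 in². φR_n = 0.75 × 84 × 0.7854 × 9 × 1 = 445.3 kips.
Bearing (0.25 in plate, F_u = 65 ksi): end bolts L_c = 1.75 − 1.125/2 = 1.1875, R_n = min(1.2×1.1875×0.25×65, 2.4×1×0.25×65) = 23.156 kips/bolt; interior L_c = 3.6875 − 1.125 = 2.5625, R_n = 39 kips/bolt. φR_n = 0.75 × (3×23.156 + 6×39) = 227.6 kips.
Tension yield (gross): A_g = 13.1875×0.25 = 3.2969 in². φR_n = 0.90 × 50 × 3.2969 = 148.4 kips.
Block shear: shear path 2×[1.75+2×3.6875] = 2×9.125 in, A_gv = 4.5625, A_nv = 2×(9.125 − 2.5×1.1875)×0.25 = 3.0781 in²; tension across gage: (7.125 − 2×1.1875)×0.25 = 1.1875 in². R_n = min(0.6×65×3.0781, 0.6×50×4.5625) + 1.0×65×1.1875 = min(120.05, 136.88) + 77.188 = 197.24 kips. φR_n = 0.75 × 197.24 = 147.9 kips.
Tension rupture (net): A_n = (13.1875 − 3×1.1875)×0.25 = 2.4063 in² (U = 1.0, A_e = A_n). φR_n = 0.75 × 65 × 2.4063 = 117.3 kips.
Governing: min(445.3, 227.6, 148.4, 147.9, 117.3) = 117.3 kips → net-section rupture.

117.3 kips (net-section rupture governs)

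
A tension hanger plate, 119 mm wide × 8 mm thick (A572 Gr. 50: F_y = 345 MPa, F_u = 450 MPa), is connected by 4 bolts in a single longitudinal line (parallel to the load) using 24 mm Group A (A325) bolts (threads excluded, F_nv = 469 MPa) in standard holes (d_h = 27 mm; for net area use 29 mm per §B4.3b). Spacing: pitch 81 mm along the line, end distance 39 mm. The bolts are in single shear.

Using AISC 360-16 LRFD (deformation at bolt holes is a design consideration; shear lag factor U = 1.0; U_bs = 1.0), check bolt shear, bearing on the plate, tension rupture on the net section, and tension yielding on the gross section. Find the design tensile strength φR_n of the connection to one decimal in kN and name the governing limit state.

Bolt shear: A_b = π(24)²/4 = 452.39 mm². φR_n = 0.75 × 469 × 452.39 × 4 × 1 = 636.5 kN.
Bearing (8 mm plate, F_u = 450 MPa): end bolts L_c = 39 − 27/2 = 25.5, R_n = min(1.2×25.5×8×450, 2.4×24×8×450) = 110.16 kN/bolt; interior L_c = 81 − 27 = 54, R_n = 207.36 kN/bolt. φR_n = 0.75 × (1×110.16 + 3×207.36) = 549.2 kN.
Tension rupture (net): A_n = (119 − 1×29)×8 = 720 mm² (U = 1.0, A_e = A_n). φR_n = 0.75 × 450 × 720 = 243.0 kN.
Tension yield (gross): A_g = 119×8 = 952 mm². φR_n = 0.90 × 345 × 952 = 295.6 kN.
Governing: min(636.5, 549.2, 243.0, 295.6) = 243.0 kN → net-section rupture.

243.0 kN (net-section rupture governs)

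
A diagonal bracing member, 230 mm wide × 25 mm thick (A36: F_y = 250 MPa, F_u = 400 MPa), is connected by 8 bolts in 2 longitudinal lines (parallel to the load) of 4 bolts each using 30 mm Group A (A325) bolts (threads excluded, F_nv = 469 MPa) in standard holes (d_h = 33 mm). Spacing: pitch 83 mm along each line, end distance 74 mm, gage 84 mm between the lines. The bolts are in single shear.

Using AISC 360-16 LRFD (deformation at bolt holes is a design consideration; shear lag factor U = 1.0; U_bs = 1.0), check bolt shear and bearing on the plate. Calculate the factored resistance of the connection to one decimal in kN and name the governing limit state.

1989.1 kN (bolt shear governs)

Bolt shear: A_b = π(30)²/4 = 706.86 mm². φR_n = 0.75 × 469 × 706.86 × 8 × 1 = 1989.1 kN.
Bearing (25 mm plate, F_u = 400 MPa): end bolts L_c = 74 − 33/2 = 57.5, R_n = min(1.2×57.5×25×400, 2.4×30×25×400) = 690 kN/bolt; interior L_c = 83 − 33 = 50, R_n = 600 kN/bolt. φR_n = 0.75 × (2×690 + 6×600) = 3735.0 kN.
Governing: min(1989.1, 3735.0) = 1989.1 kN → bolt shear.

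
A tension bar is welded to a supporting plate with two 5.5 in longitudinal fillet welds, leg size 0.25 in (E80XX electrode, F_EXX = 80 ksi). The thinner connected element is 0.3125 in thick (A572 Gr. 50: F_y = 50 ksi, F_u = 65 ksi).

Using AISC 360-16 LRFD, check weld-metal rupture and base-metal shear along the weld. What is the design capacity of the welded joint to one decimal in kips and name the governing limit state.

70.0 kips (weld metal governs)

Weld metal: throat = 0.707×0.25 = 0.17675 in, L = 2×5.5 = 11 in. φR_n = 0.75 × 0.6 × 80 × 0.17675 × 11 = 70.0 kips.
Base metal shear (0.3125 in plate): yield φR_n = 1.0×0.6×50×0.3125×11 = 103.1 kips; rupture φR_n = 0.75×0.6×65×0.3125×11 = 100.5 kips; take 100.5 kips (rupture).
Governing: min(70.0, 100.5) = 70.0 kips → weld metal.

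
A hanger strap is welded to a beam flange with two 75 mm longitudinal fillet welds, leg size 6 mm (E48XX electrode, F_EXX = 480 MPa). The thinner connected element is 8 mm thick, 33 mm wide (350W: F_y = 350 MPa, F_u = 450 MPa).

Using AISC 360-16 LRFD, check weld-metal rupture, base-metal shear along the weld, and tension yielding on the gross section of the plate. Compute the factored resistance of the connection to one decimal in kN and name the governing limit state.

83.2 kN (gross-section yield governs)

Weld metal: throat = 0.707×6 = 4.242 mm, L = 2×75 = 150 mm. φR_n = 0.75 × 0.6 × 480 × 4.242 × 150 = 137.4 kN.
Base metal shear (8 mm plate): yield φR_n = 1.0×0.6×350×8×150 = 252.0 kN; rupture φR_n = 0.75×0.6×450×8×150 = 243.0 kN; take 243.0 kN (rupture).
Tension yield (gross): A_g = 33×8 = 264 mm². φR_n = 0.90 × 350 × 264 = 83.2 kN.
Governing: min(137.4, 243.0, 83.2) = 83.2 kN → gross-section yield.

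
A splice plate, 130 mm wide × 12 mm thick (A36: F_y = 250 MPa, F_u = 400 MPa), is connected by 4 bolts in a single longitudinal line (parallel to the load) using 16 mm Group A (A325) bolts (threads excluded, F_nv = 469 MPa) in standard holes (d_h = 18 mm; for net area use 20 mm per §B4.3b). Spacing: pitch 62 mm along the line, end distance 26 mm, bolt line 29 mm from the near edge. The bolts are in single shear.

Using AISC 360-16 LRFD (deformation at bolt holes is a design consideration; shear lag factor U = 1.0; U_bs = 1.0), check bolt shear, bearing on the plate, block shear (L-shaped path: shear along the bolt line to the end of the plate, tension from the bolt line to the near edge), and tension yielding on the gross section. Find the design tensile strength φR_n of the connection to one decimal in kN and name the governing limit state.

282.9 kN (bolt shear governs)

Bolt shear: A_b = π(16)²/4 = 201.06 mm². φR_n = 0.75 × 469 × 201.06 × 4 × 1 = 282.9 kN.
Bearing (12 mm plate, F_u = 400 MPa): end bolts L_c = 26 − 18/2 = 17, R_n = min(1.2×17×12×400, 2.4×16×12×400) = 97.92 kN/bolt; interior L_c = 62 − 18 = 44, R_n = 184.32 kN/bolt. φR_n = 0.75 × (1×97.92 + 3×184.32) = 488.2 kN.
Block shear: shear path 1×[26+3×62] = 1×212 mm, A_gv = 2544, A_nv = 1×(212 − 3.5×20)×12 = 1704 mm²; tension to near edge: (29 − 0.5×20)×12 = 228 mm². R_n = min(0.6×400×1704, 0.6×250×2544) + 1.0×400×228 = min(408.96, 381.6) + 91.2 = 472.8 kN. φR_n = 0.75 × 472.8 = 354.6 kN.
Tension yield (gross): A_g = 130×12 = 1560 mm². φR_n = 0.90 × 250 × 1560 = 351.0 kN.
Governing: min(282.9, 488.2, 354.6, 351.0) = 282.9 kN → bolt shear.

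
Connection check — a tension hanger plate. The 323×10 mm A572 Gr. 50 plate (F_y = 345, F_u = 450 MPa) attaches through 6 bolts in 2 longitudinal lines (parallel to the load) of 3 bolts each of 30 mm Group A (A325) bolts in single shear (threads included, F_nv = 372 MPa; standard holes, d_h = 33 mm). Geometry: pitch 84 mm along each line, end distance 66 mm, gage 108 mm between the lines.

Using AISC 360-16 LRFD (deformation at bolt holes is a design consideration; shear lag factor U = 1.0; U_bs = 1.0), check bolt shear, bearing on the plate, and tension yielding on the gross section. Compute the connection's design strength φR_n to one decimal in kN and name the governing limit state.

Bolt shear: A_b = π(30)²/4 = 706.86 mm². φR_n = 0.75 × 372 × 706.86 × 6 × 1 = 1183.3 kN.
Bearing (10 mm plate, F_u = 450 MPa): end bolts L_c = 66 − 33/2 = 49.5, R_n = min(1.2×49.5×10×450, 2.4×30×10×450) = 267.3 kN/bolt; interior L_c = 84 − 33 = 51, R_n = 275.4 kN/bolt. φR_n = 0.75 × (2×267.3 + 4×275.4) = 1227.2 kN.
Tension yield (gross): A_g = 323×10 = 3230 mm². φR_n = 0.90 × 345 × 3230 = 1002.9 kN.
Governing: min(1183.3, 1227.2, 1002.9) = 1002.9 kN → gross-section yield.

1002.9 kN (gross-section yield governs)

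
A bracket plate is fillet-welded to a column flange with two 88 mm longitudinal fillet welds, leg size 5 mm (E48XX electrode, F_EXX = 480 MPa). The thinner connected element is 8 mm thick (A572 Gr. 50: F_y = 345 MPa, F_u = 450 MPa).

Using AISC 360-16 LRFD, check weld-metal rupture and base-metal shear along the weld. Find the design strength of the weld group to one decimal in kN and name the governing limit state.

Weld metal: throat = 0.707×5 = 3.535 mm, L = 2×88 = 176 mm. φR_n = 0.75 × 0.6 × 480 × 3.535 × 176 = 134.4 kN.
Base metal shear (8 mm plate): yield φR_n = 1.0×0.6×345×8×176 = 291.5 kN; rupture φR_n = 0.75×0.6×450×8×176 = 285.1 kN; take 285.1 kN (rupture).
Governing: min(134.4, 285.1) = 134.4 kN → weld metal.

134.4 kN (weld metal governs)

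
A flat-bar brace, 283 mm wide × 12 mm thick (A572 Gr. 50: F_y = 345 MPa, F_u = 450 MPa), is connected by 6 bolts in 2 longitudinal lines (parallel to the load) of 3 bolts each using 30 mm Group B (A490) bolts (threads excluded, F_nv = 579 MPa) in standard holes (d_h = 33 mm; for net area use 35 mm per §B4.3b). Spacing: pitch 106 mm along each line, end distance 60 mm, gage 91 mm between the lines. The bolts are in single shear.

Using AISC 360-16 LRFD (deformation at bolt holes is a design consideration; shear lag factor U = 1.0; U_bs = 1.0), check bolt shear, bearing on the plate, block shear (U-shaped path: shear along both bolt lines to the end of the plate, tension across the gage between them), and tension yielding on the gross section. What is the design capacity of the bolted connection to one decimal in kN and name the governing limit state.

1054.5 kN (gross-section yield governs)

Bolt shear: A_b = π(30)²/4 = 706.86 mm². φR_n = 0.75 × 579 × 706.86 × 6 × 1 = 1841.7 kN.
Bearing (12 mm plate, F_u = 450 MPa): end bolts L_c = 60 − 33/2 = 43.5, R_n = min(1.2×43.5×12×450, 2.4×30×12×450) = 281.88 kN/bolt; interior L_c = 106 − 33 = 73, R_n = 388.8 kN/bolt. φR_n = 0.75 × (2×281.88 + 4×388.8) = 1589.2 kN.
Block shear: shear path 2×[60+2×106] = 2×272 mm, A_gv = 6528, A_nv = 2×(272 − 2.5×35)×12 = 4428 mm²; tension across gage: (91 − 1×35)×12 = 672 mm². R_n = min(0.6×450×4428, 0.6×345×6528) + 1.0×450×672 = min(1195.6, 1351.3) + 302.4 = 1498 kN. φR_n = 0.75 × 1498 = 1123.5 kN.
Tension yield (gross): A_g = 283×12 = 3396 mm². φR_n = 0.90 × 345 × 3396 = 1054.5 kN.
Governing: min(1841.7, 1589.2, 1123.5, 1054.5) = 1054.5 kN → gross-section yield.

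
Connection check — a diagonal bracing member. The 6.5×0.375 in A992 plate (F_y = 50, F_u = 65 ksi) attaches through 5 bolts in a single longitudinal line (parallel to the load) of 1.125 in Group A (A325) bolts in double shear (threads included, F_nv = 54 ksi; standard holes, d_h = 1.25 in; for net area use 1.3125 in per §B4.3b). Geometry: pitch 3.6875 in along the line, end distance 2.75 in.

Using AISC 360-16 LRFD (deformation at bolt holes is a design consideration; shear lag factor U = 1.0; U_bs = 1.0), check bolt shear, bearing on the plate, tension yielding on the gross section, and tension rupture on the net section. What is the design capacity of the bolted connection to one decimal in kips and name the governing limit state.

94.8 kips (net-section rupture governs)

Bolt shear: A_b = π(1.125)²/4 = 0.99402 in². φR_n = 0.75 × 54 × 0.99402 × 5 × 2 = 402.6 kips.
Bearing (0.375 in plate, F_u = 65 ksi): end bolts L_c = 2.75 − 1.25/2 = 2.125, R_n = min(1.2×2.125×0.375×65, 2.4×1.125×0.375×65) = 62.156 kips/bolt; interior L_c = 3.6875 − 1.25 = 2.4375, R_n = 65.813 kips/bolt. φR_n = 0.75 × (1×62.156 + 4×65.813) = 244.1 kips.
Tension yield (gross): A_g = 6.5×0.375 = 2.4375 in². φR_n = 0.90 × 50 × 2.4375 = 109.7 kips.
Tension rupture (net): A_n = (6.5 − 1×1.3125)×0.375 = 1.9453 in² (U = 1.0, A_e = A_n). φR_n = 0.75 × 65 × 1.9453 = 94.8 kips.
Governing: min(402.6, 244.1, 109.7, 94.8) = 94.8 kips → net-section rupture.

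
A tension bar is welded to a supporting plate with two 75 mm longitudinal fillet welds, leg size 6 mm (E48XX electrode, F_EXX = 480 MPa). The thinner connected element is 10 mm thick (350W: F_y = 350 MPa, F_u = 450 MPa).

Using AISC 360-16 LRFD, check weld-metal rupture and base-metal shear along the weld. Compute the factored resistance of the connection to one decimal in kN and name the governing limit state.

137.4 kN (weld metal governs)

Weld metal: throat = 0.707×6 = 4.242 mm, L = 2×75 = 150 mm. φR_n = 0.75 × 0.6 × 480 × 4.242 × 150 = 137.4 kN.
Base metal shear (10 mm plate): yield φR_n = 1.0×0.6×350×10×150 = 315.0 kN; rupture φR_n = 0.75×0.6×450×10×150 = 303.8 kN; take 303.8 kN (rupture).
Governing: min(137.4, 303.8) = 137.4 kN → weld metal.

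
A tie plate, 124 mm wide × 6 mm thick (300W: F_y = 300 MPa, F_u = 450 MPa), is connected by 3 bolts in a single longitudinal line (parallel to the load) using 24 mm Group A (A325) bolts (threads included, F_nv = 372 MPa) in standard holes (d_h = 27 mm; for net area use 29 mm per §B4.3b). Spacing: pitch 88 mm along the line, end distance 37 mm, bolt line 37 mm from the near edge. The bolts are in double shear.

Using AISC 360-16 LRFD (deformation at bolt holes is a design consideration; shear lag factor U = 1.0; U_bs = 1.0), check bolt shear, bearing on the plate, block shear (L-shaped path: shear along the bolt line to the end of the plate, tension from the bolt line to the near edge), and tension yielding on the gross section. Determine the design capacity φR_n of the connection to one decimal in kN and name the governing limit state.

200.9 kN (gross-section yield governs)

Bolt shear: A_b = π(24)²/4 = 452.39 mm². φR_n = 0.75 × 372 × 452.39 × 3 × 2 = 757.3 kN.
Bearing (6 mm plate, F_u = 450 MPa): end bolts L_c = 37 − 27/2 = 23.5, R_n = min(1.2×23.5×6×450, 2.4×24×6×450) = 76.14 kN/bolt; interior L_c = 88 − 27 = 61, R_n = 155.52 kN/bolt. φR_n = 0.75 × (1×76.14 + 2×155.52) = 290.4 kN.
Block shear: shear path 1×[37+2×88] = 1×213 mm, A_gv = 1278, A_nv = 1×(213 − 2.5×29)×6 = 843 mm²; tension to near edge: (37 − 0.5×29)×6 = 135 mm². R_n = min(0.6×450×843, 0.6×300×1278) + 1.0×450×135 = min(227.61, 230.04) + 60.75 = 288.36 kN. φR_n = 0.75 × 288.36 = 216.3 kN.
Tension yield (gross): A_g = 124×6 = 744 mm². φR_n = 0.90 × 300 × 744 = 200.9 kN.
Governing: min(757.3, 290.4, 216.3, 200.9) = 200.9 kN → gross-section yield.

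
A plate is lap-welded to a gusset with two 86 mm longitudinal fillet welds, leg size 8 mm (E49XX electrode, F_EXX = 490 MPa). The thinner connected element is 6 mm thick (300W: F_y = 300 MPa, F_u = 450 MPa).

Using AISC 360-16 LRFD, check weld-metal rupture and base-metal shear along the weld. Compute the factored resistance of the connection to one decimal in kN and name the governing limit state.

185.8 kN (base-metal shear governs)

Weld metal: throat = 0.707×8 = 5.656 mm, L = 2×86 = 172 mm. φR_n = 0.75 × 0.6 × 490 × 5.656 × 172 = 214.5 kN.
Base metal shear (6 mm plate): yield φR_n = 1.0×0.6×300×6×172 = 185.8 kN; rupture φR_n = 0.75×0.6×450×6×172 = 209.0 kN; take 185.8 kN (yield).
Governing: min(214.5, 185.8) = 185.8 kN → base-metal shear.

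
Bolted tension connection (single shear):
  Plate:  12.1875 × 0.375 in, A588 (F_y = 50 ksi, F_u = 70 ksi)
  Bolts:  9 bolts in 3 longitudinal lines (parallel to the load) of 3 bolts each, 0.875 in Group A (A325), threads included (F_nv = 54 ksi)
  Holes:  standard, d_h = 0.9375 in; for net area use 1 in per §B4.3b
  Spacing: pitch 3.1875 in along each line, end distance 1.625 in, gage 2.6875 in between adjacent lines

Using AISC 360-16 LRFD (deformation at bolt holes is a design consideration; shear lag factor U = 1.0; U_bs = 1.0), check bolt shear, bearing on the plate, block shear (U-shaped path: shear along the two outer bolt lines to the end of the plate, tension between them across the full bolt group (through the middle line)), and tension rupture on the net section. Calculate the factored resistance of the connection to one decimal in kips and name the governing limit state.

Bolt shear: A_b = π(0.875)²/4 = 0.60132 in². φR_n = 0.75 × 54 × 0.60132 × 9 × 1 = 219.2 kips.
Bearing (0.375 in plate, F_u = 70 ksi): end bolts L_c = 1.625 − 0.9375/2 = 1.15625, R_n = min(1.2×1.15625×0.375×70, 2.4×0.875×0.375×70) = 36.422 kips/bolt; interior L_c = 3.1875 − 0.9375 = 2.25, R_n = 55.125 kips/bolt. φR_n = 0.75 × (3×36.422 + 6×55.125) = 330.0 kips.
Block shear: shear path 2×[1.625+2×3.1875] = 2×8 in, A_gv = 6, A_nv = 2×(8 − 2.5×1)×0.375 = 4.125 in²; tension across gage: (5.375 − 2×1)×0.375 = 1.2656 in². R_n = min(0.6×70×4.125, 0.6×50×6) + 1.0×70×1.2656 = min(173.25, 180) + 88.592 = 261.84 kips. φR_n = 0.75 × 261.84 = 196.4 kips.
Tension rupture (net): A_n = (12.1875 − 3×1)×0.375 = 3.4453 in² (U = 1.0, A_e = A_n). φR_n = 0.75 × 70 × 3.4453 = 180.9 kips.
Governing: min(219.2, 330.0, 196.4, 180.9) = 180.9 kips → net-section rupture.

180.9 kips (net-section rupture governs)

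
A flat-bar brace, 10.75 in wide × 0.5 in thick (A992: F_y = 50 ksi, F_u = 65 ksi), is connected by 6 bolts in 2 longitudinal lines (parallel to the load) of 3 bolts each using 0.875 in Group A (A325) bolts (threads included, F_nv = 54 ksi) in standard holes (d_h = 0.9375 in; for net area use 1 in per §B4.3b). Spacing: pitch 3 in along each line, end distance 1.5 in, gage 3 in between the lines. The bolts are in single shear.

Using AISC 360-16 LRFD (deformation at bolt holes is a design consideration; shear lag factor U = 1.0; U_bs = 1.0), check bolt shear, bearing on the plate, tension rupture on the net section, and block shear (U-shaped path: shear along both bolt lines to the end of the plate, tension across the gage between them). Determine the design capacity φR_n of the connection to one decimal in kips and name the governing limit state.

Bolt shear: A_b = π(0.875)²/4 = 0.60132 in². φR_n = 0.75 × 54 × 0.60132 × 6 × 1 = 146.1 kips.
Bearing (0.5 in plate, F_u = 65 ksi): end bolts L_c = 1.5 − 0.9375/2 = 1.03125, R_n = min(1.2×1.03125×0.5×65, 2.4×0.875×0.5×65) = 40.219 kips/bolt; interior L_c = 3 − 0.9375 = 2.0625, R_n = 68.25 kips/bolt. φR_n = 0.75 × (2×40.219 + 4×68.25) = 265.1 kips.
Tension rupture (net): A_n = (10.75 − 2×1)×0.5 = 4.375 in² (U = 1.0, A_e = A_n). φR_n = 0.75 × 65 × 4.375 = 213.3 kips.
Block shear: shear path 2×[1.5+2×3] = 2×7.5 in, A_gv = 7.5, A_nv = 2×(7.5 − 2.5×1)×0.5 = 5 in²; tension across gage: (3 − 1×1)×0.5 = 1 in². R_n = min(0.6×65×5, 0.6×50×7.5) + 1.0×65×1 = min(195, 225) + 65 = 260 kips. φR_n = 0.75 × 260 = 195.0 kips.
Governing: min(146.1, 265.1, 213.3, 195.0) = 146.1 kips → bolt shear.

146.1 kips (bolt shear governs)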